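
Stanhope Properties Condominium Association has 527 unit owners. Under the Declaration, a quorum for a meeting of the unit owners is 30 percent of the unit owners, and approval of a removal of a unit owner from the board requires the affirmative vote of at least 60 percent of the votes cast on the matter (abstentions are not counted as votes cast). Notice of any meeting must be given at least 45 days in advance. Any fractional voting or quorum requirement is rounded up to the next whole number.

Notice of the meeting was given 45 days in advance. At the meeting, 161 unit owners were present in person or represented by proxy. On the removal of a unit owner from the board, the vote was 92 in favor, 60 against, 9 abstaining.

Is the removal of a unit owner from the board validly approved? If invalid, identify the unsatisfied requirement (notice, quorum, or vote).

Valid — all requirements satisfied.

Notice: 45 days given; 45 required. Satisfied.
Quorum: 30% of 527 = 158.10, rounded up to 159; 161 present. Satisfied.
Vote: requires three-fifths of the votes cast (161 − 9 abstaining = 152); 3/5 of 152 = 91.20, rounded up to 92, so 92 needed; 92 in favor. Satisfied.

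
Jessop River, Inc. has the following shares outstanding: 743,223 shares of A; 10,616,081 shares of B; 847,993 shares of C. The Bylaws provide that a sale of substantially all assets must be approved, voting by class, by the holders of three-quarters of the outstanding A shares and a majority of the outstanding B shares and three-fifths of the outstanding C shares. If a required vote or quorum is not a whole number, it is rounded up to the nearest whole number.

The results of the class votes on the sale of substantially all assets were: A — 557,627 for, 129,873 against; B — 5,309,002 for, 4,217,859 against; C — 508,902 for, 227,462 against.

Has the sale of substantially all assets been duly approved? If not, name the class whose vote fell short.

Approved — every class gave the required vote.

A: 3/4 of 743223 = 557417.25, rounded up to 557418; 557,418 required, 557,627 in favor — approved.
B: a majority of 10616081 is 5308041; 5,308,041 required, 5,309,002 in favor — approved.
C: 3/5 of 847993 = 508795.80, rounded up to 508796; 508,796 required, 508,902 in favor — approved.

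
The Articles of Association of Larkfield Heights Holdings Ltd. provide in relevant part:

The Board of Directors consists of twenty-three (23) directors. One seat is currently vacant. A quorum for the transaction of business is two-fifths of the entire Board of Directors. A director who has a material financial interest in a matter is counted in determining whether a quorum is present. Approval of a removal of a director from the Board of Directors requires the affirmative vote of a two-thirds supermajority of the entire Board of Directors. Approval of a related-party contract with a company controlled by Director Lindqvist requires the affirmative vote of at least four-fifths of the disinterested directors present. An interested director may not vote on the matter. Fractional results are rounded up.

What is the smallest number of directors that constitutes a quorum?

10

2/5 of 23 = 9.20, rounded up to 10.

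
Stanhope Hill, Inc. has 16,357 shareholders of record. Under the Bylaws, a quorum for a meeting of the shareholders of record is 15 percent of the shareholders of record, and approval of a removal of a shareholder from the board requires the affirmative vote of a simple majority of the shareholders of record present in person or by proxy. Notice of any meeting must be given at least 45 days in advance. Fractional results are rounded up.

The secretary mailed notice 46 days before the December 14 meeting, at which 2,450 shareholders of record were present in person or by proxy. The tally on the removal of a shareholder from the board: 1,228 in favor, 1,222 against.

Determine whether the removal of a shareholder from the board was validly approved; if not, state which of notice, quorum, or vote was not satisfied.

Notice: 46 days given; 45 required. Satisfied.
Quorum: 15% of 16,357 = 2,453.55, rounded up to 2,454; 2,450 present. Not satisfied.
Vote: requires a majority of those present (2,450); a majority of 2450 is 1226, so 1,226 needed; 1,228 in favor. Satisfied.

Invalid — quorum requirement not satisfied.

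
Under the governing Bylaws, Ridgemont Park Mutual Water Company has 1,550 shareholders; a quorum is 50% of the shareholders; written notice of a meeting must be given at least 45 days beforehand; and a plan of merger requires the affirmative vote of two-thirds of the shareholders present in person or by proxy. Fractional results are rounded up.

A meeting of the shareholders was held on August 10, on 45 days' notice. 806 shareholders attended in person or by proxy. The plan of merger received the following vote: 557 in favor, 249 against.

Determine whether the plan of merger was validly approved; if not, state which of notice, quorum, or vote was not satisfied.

Valid — all requirements satisfied.

Notice: 45 days given; 45 required. Satisfied.
Quorum: 50% of 1,550 = 775; 806 present. Satisfied.
Vote: requires two-thirds of those present (806); 2/3 of 806 = 537.33, rounded up to 538, so 538 needed; 557 in favor. Satisfied.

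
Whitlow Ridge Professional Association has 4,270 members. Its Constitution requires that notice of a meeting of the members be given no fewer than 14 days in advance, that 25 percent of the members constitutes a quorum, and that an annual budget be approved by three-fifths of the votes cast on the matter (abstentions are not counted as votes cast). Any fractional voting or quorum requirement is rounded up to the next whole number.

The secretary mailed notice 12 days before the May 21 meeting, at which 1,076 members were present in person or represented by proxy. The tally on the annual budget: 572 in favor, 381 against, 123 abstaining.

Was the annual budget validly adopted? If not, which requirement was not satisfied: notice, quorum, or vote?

Notice: 12 days given; 14 required. Not satisfied.
Quorum: 25% of 4,270 = 1,067.50, rounded up to 1,068; 1,076 present. Satisfied.
Vote: requires three-fifths of the votes cast (1,076 − 123 abstaining = 953); 3/5 of 953 = 571.80, rounded up to 572, so 572 needed; 572 in favor. Satisfied.

Invalid — notice requirement not satisfied.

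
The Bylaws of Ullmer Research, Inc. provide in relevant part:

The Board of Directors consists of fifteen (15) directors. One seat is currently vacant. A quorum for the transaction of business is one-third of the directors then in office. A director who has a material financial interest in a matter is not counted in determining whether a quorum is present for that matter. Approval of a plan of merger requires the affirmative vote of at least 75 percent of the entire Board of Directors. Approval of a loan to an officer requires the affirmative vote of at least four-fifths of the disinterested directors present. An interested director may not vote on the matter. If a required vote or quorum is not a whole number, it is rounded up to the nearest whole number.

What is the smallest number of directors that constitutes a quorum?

5

1/3 of 14 = 4.67, rounded up to 5.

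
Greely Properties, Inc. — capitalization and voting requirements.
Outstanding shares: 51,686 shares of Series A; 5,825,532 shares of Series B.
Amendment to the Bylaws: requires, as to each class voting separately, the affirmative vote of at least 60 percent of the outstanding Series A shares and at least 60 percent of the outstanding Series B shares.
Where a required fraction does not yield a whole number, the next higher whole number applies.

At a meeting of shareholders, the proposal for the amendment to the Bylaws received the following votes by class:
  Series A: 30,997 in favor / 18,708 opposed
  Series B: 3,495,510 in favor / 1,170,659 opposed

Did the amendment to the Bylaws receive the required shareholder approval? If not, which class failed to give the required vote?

Not approved — the Series A shares did not give the required vote.

Series A: 3/5 of 51686 = 31011.60, rounded up to 31012; 31,012 required, 30,997 in favor — not approved.
Series B: 3/5 of 5825532 = 3495319.20, rounded up to 3495320; 3,495,320 required, 3,495,510 in favor — approved.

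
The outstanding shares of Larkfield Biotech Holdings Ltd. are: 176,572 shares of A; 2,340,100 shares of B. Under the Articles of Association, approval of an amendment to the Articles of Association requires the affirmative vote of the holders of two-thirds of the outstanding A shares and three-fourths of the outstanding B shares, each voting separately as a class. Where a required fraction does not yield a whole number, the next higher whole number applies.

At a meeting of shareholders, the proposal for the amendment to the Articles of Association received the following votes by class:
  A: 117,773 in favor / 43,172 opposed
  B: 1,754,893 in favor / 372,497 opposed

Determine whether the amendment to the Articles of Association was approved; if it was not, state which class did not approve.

A: 2/3 of 176572 = 117714.67, rounded up to 117715; 117,715 required, 117,773 in favor — approved.
B: 3/4 of 2340100 = 1755075; 1,755,075 required, 1,754,893 in favor — not approved.

Not approved — the B shares did not give the required vote.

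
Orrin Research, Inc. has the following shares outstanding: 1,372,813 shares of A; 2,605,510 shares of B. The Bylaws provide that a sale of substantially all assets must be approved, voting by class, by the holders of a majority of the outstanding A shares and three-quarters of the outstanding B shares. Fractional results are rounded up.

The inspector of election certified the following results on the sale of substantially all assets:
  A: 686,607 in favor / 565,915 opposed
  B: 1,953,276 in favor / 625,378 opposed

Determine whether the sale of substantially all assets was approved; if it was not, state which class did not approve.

Not approved — the B shares did not give the required vote.

A: a majority of 1372813 is 686407; 686,407 required, 686,607 in favor — approved.
B: 3/4 of 2605510 = 1954132.50, rounded up to 1954133; 1,954,133 required, 1,953,276 in favor — not approved.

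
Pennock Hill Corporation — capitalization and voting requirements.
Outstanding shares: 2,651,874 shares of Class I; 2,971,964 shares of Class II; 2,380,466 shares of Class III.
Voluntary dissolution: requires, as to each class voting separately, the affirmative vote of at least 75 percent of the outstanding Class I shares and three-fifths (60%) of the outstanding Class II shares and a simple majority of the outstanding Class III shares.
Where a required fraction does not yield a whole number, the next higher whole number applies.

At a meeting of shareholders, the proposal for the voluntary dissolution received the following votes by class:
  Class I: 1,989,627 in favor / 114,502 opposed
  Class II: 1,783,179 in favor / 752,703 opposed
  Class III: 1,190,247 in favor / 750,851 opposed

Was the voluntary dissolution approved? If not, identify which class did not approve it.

Approved — every class gave the required vote.

Class I: 3/4 of 2651874 = 1988905.50, rounded up to 1988906; 1,988,906 required, 1,989,627 in favor — approved.
Class II: 3/5 of 2971964 = 1783178.40, rounded up to 1783179; 1,783,179 required, 1,783,179 in favor — approved.
Class III: a majority of 2380466 is 1190234; 1,190,234 required, 1,190,247 in favor — approved.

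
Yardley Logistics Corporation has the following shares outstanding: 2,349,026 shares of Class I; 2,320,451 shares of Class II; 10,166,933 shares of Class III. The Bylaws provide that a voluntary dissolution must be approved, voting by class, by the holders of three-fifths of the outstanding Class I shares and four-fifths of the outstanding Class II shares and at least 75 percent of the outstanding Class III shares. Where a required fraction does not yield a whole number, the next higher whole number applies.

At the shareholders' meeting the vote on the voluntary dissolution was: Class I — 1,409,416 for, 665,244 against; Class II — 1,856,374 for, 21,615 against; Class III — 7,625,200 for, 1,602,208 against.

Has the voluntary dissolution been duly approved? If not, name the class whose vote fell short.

Approved — every class gave the required vote.

Class I: 3/5 of 2349026 = 1409415.60, rounded up to 1409416; 1,409,416 required, 1,409,416 in favor — approved.
Class II: 4/5 of 2320451 = 1856360.80, rounded up to 1856361; 1,856,361 required, 1,856,374 in favor — approved.
Class III: 3/4 of 10166933 = 7625199.75, rounded up to 7625200; 7,625,200 required, 7,625,200 in favor — approved.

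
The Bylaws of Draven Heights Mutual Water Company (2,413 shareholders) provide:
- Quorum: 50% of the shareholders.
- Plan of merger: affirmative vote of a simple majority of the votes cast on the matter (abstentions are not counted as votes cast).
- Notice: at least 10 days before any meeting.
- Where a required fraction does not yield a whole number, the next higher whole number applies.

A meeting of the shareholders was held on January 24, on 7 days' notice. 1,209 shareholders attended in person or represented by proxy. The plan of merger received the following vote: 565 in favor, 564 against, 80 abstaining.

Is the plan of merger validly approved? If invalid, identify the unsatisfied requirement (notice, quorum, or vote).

Invalid — notice requirement not satisfied.

Notice: 7 days given; 10 required. Not satisfied.
Quorum: 50% of 2,413 = 1,206.50, rounded up to 1,207; 1,209 present. Satisfied.
Vote: requires a majority of the votes cast (1,209 − 80 abstaining = 1,129); a majority of 1129 is 565, so 565 needed; 565 in favor. Satisfied.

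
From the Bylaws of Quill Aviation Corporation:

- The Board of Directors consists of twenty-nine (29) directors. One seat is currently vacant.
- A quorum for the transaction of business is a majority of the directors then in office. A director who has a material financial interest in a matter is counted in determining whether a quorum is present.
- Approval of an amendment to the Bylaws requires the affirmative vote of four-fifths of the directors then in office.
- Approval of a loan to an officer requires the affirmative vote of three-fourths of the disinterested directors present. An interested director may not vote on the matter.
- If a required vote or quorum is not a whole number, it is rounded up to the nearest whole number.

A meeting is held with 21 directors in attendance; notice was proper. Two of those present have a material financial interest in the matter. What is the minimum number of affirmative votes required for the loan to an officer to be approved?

15

The loan to an officer requires three-fourths of the disinterested directors present (21 − 2 = 19).
3/4 of 19 = 14.25, rounded up to 15.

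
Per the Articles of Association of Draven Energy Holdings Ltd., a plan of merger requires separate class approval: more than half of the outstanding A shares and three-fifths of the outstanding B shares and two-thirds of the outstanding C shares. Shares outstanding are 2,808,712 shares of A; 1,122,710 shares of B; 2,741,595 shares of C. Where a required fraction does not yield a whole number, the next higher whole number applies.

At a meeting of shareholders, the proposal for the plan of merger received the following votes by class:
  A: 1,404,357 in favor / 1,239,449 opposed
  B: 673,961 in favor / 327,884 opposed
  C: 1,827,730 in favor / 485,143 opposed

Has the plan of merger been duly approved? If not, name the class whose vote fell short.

Approved — every class gave the required vote.

A: a majority of 2808712 is 1404357; 1,404,357 required, 1,404,357 in favor — approved.
B: 3/5 of 1122710 = 673626; 673,626 required, 673,961 in favor — approved.
C: 2/3 of 2741595 = 1827730; 1,827,730 required, 1,827,730 in favor — approved.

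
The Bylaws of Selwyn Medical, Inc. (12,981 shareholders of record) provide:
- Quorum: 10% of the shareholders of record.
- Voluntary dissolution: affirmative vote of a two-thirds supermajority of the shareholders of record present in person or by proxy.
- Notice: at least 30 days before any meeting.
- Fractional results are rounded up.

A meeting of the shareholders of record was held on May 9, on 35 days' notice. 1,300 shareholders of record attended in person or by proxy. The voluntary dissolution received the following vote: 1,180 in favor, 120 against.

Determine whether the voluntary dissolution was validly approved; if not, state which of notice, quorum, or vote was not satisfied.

Notice: 35 days given; 30 required. Satisfied.
Quorum: 10% of 12,981 = 1,298.10, rounded up to 1,299; 1,300 present. Satisfied.
Vote: requires two-thirds of those present (1,300); 2/3 of 1300 = 866.67, rounded up to 867, so 867 needed; 1,180 in favor. Satisfied.

Valid — all requirements satisfied.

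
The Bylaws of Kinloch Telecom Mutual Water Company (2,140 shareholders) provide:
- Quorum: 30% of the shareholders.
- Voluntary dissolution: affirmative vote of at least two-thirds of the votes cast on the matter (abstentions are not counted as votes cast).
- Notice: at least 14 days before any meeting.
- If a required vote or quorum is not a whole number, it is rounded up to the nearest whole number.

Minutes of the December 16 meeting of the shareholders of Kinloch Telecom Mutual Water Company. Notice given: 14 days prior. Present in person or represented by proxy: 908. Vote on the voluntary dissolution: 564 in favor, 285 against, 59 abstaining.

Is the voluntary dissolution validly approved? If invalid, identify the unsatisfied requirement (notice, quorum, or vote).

Invalid — vote requirement not satisfied.

Notice: 14 days given; 14 required. Satisfied.
Quorum: 30% of 2,140 = 642; 908 present. Satisfied.
Vote: requires two-thirds of the votes cast (908 − 59 abstaining = 849); 2/3 of 849 = 566, so 566 needed; 564 in favor. Not satisfied.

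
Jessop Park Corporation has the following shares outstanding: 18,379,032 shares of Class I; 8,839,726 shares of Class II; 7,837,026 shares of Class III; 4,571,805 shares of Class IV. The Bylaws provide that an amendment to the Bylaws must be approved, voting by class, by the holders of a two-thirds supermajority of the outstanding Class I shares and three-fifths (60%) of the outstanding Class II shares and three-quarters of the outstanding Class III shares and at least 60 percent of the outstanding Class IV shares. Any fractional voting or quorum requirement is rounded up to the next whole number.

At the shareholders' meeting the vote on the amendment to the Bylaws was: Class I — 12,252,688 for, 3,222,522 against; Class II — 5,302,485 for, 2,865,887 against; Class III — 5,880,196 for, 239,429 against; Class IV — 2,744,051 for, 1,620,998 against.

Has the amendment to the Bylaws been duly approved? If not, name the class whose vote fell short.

Class I: 2/3 of 18379032 = 12252688; 12,252,688 required, 12,252,688 in favor — approved.
Class II: 3/5 of 8839726 = 5303835.60, rounded up to 5303836; 5,303,836 required, 5,302,485 in favor — not approved.
Class III: 3/4 of 7837026 = 5877769.50, rounded up to 5877770; 5,877,770 required, 5,880,196 in favor — approved.
Class IV: 3/5 of 4571805 = 2743083; 2,743,083 required, 2,744,051 in favor — approved.

Not approved — the Class II shares did not give the required vote.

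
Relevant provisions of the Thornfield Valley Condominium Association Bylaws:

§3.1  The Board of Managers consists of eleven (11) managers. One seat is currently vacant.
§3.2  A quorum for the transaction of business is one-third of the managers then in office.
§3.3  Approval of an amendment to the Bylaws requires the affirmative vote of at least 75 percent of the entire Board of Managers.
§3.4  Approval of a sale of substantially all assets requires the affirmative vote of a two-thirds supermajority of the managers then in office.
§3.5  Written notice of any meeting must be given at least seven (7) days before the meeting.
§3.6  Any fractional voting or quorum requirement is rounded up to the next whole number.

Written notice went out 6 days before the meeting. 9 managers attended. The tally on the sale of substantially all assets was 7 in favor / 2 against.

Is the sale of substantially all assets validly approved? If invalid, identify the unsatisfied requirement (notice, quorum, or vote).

Invalid — notice requirement not satisfied.

Notice: 6 days given; 7 required (6 < 7). Not satisfied.
Quorum: 9 present; quorum is 4. Satisfied.
Vote: the sale of substantially all assets requires two-thirds of the managers then in office (10). 2/3 of 10 = 6.67, rounded up to 7, so 7 affirmative votes are needed; 7 voted in favor. Satisfied.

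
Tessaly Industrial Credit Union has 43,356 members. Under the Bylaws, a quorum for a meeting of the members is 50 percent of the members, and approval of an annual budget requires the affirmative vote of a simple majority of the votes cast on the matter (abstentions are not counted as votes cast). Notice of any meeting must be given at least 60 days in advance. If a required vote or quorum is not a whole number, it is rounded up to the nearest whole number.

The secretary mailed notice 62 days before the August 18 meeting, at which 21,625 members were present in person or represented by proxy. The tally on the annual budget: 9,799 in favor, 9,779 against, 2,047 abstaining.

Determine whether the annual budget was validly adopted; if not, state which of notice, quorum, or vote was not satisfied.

Invalid — quorum requirement not satisfied.

Notice: 62 days given; 60 required. Satisfied.
Quorum: 50% of 43,356 = 21,678; 21,625 present. Not satisfied.
Vote: requires a majority of the votes cast (21,625 − 2,047 abstaining = 19,578); a majority of 19578 is 9790, so 9,790 needed; 9,799 in favor. Satisfied.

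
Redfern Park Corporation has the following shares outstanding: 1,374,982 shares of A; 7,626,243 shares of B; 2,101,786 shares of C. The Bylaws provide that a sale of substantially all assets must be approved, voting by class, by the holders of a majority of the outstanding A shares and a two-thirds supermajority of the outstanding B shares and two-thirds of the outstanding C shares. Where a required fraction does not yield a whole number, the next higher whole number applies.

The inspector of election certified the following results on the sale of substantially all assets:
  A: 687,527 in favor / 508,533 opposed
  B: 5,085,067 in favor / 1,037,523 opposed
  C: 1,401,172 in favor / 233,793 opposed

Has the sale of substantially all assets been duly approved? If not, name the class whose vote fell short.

A: a majority of 1374982 is 687492; 687,492 required, 687,527 in favor — approved.
B: 2/3 of 7626243 = 5084162; 5,084,162 required, 5,085,067 in favor — approved.
C: 2/3 of 2101786 = 1401190.67, rounded up to 1401191; 1,401,191 required, 1,401,172 in favor — not approved.

Not approved — the C shares did not give the required vote.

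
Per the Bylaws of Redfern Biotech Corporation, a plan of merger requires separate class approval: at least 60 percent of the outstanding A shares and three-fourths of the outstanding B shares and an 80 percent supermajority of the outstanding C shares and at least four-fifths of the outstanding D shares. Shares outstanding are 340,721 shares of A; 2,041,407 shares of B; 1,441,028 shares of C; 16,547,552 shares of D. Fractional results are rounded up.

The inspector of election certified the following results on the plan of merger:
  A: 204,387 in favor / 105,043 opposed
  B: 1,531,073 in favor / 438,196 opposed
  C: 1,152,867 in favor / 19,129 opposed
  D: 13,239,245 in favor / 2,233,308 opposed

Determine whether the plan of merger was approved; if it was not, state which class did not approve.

A: 3/5 of 340721 = 204432.60, rounded up to 204433; 204,433 required, 204,387 in favor — not approved.
B: 3/4 of 2041407 = 1531055.25, rounded up to 1531056; 1,531,056 required, 1,531,073 in favor — approved.
C: 4/5 of 1441028 = 1152822.40, rounded up to 1152823; 1,152,823 required, 1,152,867 in favor — approved.
D: 4/5 of 16547552 = 13238041.60, rounded up to 13238042; 13,238,042 required, 13,239,245 in favor — approved.

Not approved — the A shares did not give the required vote.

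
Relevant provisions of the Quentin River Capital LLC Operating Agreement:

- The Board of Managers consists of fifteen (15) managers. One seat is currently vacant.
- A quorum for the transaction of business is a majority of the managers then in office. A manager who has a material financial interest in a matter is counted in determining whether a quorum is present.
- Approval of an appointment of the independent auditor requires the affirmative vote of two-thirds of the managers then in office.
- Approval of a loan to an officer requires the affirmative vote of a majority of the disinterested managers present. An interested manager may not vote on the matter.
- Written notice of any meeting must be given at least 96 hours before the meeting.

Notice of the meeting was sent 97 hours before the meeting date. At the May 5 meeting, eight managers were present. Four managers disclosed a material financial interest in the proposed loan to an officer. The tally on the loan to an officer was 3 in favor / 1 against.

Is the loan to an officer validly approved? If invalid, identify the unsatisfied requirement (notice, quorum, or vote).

Notice: 97 hours given; 96 required (97 ≥ 96). Satisfied.
Quorum: 8 present (interested managers count toward quorum); quorum is 8. Satisfied.
Vote: the loan to an officer requires a majority of the disinterested managers present (8 − 4 = 4). A majority of 4 is 3, so 3 affirmative votes are needed; 3 voted in favor. Satisfied.

Valid — all requirements satisfied.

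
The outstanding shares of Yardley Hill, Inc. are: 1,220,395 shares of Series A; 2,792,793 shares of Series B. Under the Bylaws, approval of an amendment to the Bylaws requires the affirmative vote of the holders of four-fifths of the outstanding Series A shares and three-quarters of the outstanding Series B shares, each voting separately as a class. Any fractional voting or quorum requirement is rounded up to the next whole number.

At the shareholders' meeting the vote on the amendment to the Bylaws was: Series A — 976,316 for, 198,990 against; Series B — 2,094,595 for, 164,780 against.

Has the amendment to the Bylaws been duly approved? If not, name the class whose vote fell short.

Series A: 4/5 of 1220395 = 976316; 976,316 required, 976,316 in favor — approved.
Series B: 3/4 of 2792793 = 2094594.75, rounded up to 2094595; 2,094,595 required, 2,094,595 in favor — approved.

Approved — every class gave the required vote.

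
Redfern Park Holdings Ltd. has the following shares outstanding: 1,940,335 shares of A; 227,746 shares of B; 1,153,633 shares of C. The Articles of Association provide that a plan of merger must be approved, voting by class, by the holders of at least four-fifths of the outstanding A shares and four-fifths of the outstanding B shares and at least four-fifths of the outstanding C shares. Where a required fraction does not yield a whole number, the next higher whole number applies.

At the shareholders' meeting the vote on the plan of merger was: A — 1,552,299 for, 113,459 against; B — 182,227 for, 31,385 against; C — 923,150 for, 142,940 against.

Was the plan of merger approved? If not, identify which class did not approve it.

Approved — every class gave the required vote.

A: 4/5 of 1940335 = 1552268; 1,552,268 required, 1,552,299 in favor — approved.
B: 4/5 of 227746 = 182196.80, rounded up to 182197; 182,197 required, 182,227 in favor — approved.
C: 4/5 of 1153633 = 922906.40, rounded up to 922907; 922,907 required, 923,150 in favor — approved.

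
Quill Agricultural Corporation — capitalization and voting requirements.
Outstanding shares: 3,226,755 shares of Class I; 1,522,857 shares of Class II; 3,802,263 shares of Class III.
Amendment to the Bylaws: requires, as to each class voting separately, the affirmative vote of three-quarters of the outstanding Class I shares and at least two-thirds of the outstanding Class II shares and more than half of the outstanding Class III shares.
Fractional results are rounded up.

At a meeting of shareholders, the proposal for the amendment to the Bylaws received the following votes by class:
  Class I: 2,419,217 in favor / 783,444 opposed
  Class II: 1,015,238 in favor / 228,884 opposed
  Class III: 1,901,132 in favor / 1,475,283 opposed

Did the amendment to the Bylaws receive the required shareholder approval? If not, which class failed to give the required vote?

Not approved — the Class I shares did not give the required vote.

Class I: 3/4 of 3226755 = 2420066.25, rounded up to 2420067; 2,420,067 required, 2,419,217 in favor — not approved.
Class II: 2/3 of 1522857 = 1015238; 1,015,238 required, 1,015,238 in favor — approved.
Class III: a majority of 3802263 is 1901132; 1,901,132 required, 1,901,132 in favor — approved.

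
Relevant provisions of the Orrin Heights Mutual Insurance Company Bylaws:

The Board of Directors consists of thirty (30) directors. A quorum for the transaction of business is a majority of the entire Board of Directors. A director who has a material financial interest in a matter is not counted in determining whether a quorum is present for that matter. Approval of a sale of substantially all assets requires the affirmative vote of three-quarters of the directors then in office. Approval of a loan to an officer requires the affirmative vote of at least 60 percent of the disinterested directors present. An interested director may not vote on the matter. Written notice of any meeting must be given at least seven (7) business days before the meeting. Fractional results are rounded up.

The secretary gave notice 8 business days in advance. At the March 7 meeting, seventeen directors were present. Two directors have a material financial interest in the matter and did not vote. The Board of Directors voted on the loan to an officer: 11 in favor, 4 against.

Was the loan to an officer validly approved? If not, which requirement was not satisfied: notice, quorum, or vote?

Invalid — quorum requirement not satisfied.

Notice: 8 business days given; 7 required (8 ≥ 7). Satisfied.
Quorum: 17 present, but the 2 interested directors do not count, leaving 15. Quorum is 16. Not satisfied.
Vote: the loan to an officer requires three-fifths of the disinterested directors present (17 − 2 = 15). 3/5 of 15 = 9, so 9 affirmative votes are needed; 11 voted in favor. Satisfied. (Moot — without a quorum no business can be validly transacted.)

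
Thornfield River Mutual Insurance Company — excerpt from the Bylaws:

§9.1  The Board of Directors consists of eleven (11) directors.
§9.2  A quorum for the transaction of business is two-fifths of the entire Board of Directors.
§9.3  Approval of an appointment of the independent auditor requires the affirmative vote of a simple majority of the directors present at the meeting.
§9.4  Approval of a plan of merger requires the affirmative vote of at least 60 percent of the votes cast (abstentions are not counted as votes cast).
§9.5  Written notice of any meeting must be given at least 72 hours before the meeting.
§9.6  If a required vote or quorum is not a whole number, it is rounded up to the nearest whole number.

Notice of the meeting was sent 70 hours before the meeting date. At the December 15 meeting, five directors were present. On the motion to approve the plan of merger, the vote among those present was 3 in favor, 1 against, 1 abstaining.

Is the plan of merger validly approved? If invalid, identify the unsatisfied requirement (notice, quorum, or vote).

Notice: 70 hours given; 72 required (70 < 72). Not satisfied.
Quorum: 5 present; quorum is 5. Satisfied.
Vote: the plan of merger requires three-fifths of the votes cast (5 present − 1 abstaining = 4). 3/5 of 4 = 2.40, rounded up to 3, so 3 affirmative votes are needed; 3 voted in favor. Satisfied.

Invalid — notice requirement not satisfied.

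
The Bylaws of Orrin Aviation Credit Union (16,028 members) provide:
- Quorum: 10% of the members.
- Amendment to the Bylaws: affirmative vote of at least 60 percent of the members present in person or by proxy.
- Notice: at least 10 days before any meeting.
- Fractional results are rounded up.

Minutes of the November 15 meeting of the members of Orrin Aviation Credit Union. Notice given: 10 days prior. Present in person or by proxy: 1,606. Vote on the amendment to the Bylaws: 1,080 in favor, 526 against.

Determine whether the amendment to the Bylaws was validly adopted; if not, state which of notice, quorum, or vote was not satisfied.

Notice: 10 days given; 10 required. Satisfied.
Quorum: 10% of 16,028 = 1,602.80, rounded up to 1,603; 1,606 present. Satisfied.
Vote: requires three-fifths of those present (1,606); 3/5 of 1606 = 963.60, rounded up to 964, so 964 needed; 1,080 in favor. Satisfied.

Valid — all requirements satisfied.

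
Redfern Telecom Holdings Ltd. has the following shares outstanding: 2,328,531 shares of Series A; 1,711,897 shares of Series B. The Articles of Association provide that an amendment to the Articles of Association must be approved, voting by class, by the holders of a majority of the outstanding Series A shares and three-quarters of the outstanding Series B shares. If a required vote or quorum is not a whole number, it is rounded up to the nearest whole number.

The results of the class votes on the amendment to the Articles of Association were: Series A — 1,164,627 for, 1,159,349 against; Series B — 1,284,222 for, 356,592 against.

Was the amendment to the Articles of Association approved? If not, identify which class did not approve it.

Series A: a majority of 2328531 is 1164266; 1,164,266 required, 1,164,627 in favor — approved.
Series B: 3/4 of 1711897 = 1283922.75, rounded up to 1283923; 1,283,923 required, 1,284,222 in favor — approved.

Approved — every class gave the required vote.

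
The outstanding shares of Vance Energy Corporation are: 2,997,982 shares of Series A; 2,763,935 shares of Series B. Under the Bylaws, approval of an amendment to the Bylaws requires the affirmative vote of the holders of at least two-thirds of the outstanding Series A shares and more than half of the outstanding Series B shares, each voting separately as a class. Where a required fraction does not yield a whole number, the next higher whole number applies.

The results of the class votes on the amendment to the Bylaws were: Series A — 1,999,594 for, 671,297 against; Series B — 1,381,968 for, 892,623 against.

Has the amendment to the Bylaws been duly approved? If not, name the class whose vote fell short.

Approved — every class gave the required vote.

Series A: 2/3 of 2997982 = 1998654.67, rounded up to 1998655; 1,998,655 required, 1,999,594 in favor — approved.
Series B: a majority of 2763935 is 1381968; 1,381,968 required, 1,381,968 in favor — approved.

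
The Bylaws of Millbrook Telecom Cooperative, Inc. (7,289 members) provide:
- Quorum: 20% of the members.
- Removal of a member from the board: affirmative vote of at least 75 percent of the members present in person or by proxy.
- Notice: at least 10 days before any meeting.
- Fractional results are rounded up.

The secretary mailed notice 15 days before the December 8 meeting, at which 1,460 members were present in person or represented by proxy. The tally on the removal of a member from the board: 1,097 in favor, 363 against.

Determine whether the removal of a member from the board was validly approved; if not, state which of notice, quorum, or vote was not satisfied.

Notice: 15 days given; 10 required. Satisfied.
Quorum: 20% of 7,289 = 1,457.80, rounded up to 1,458; 1,460 present. Satisfied.
Vote: requires three-fourths of those present (1,460); 3/4 of 1460 = 1095, so 1,095 needed; 1,097 in favor. Satisfied.

Valid — all requirements satisfied.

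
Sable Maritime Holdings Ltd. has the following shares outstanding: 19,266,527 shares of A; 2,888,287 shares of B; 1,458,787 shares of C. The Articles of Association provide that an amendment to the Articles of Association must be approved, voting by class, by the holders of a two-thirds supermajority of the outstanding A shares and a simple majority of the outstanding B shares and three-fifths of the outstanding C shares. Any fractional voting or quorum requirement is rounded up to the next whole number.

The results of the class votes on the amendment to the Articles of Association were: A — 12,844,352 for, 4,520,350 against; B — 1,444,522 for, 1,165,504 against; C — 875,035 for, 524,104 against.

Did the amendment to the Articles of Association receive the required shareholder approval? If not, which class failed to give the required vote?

A: 2/3 of 19266527 = 12844351.33, rounded up to 12844352; 12,844,352 required, 12,844,352 in favor — approved.
B: a majority of 2888287 is 1444144; 1,444,144 required, 1,444,522 in favor — approved.
C: 3/5 of 1458787 = 875272.20, rounded up to 875273; 875,273 required, 875,035 in favor — not approved.

Not approved — the C shares did not give the required vote.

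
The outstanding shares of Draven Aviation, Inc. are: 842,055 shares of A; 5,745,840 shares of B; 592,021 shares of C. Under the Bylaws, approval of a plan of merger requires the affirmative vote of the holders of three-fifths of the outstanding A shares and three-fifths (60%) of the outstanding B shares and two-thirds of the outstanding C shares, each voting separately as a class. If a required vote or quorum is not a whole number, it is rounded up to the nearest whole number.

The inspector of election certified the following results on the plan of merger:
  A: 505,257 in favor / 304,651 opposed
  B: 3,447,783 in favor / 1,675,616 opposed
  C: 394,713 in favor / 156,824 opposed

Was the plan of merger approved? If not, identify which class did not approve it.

A: 3/5 of 842055 = 505233; 505,233 required, 505,257 in favor — approved.
B: 3/5 of 5745840 = 3447504; 3,447,504 required, 3,447,783 in favor — approved.
C: 2/3 of 592021 = 394680.67, rounded up to 394681; 394,681 required, 394,713 in favor — approved.

Approved — every class gave the required vote.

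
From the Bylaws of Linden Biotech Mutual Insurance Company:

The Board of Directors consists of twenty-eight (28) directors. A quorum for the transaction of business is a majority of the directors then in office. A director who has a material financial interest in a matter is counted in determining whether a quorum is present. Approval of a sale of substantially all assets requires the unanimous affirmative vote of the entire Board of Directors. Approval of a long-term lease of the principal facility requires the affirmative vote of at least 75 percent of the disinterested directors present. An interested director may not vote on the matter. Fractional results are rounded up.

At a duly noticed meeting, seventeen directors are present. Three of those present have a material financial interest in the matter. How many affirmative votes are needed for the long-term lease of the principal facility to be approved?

The long-term lease of the principal facility requires three-fourths of the disinterested directors present (17 − 3 = 14).
3/4 of 14 = 10.50, rounded up to 11.

11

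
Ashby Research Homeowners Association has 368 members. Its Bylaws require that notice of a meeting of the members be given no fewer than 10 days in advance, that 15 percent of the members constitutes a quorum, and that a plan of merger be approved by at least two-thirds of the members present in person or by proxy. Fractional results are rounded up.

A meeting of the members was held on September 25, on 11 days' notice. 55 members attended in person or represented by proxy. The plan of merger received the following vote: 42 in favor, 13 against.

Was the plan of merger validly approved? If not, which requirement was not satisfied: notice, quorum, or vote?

Invalid — quorum requirement not satisfied.

Notice: 11 days given; 10 required. Satisfied.
Quorum: 15% of 368 = 55.20, rounded up to 56; 55 present. Not satisfied.
Vote: requires two-thirds of those present (55); 2/3 of 55 = 36.67, rounded up to 37, so 37 needed; 42 in favor. Satisfied.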